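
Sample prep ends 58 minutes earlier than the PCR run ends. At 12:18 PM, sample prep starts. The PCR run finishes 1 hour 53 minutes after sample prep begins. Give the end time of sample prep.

The PCR run ends at 12:18 PM + 113 min = 2:11 PM.
Sample prep ends at 2:11 PM − 58 min = 1:13 PM.

1:13 PM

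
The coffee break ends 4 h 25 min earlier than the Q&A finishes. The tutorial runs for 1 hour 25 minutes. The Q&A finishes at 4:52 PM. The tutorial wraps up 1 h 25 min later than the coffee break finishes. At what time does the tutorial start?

The coffee break ends at 4:52 PM − 265 min = 12:27 PM.
The tutorial ends at 12:27 PM + 85 min = 1:52 PM.
The tutorial starts at 1:52 PM − 85 min = 12:27 PM.

12:27 PM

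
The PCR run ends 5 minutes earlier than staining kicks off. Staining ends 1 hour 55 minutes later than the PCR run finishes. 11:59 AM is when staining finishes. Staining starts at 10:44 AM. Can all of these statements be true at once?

No

The PCR run ends at 10:44 AM − 5 min = 10:39 AM.
Staining ends at 10:39 AM + 115 min = 12:34 PM.
But staining is also said to end at 11:59 AM — a 35-minute conflict.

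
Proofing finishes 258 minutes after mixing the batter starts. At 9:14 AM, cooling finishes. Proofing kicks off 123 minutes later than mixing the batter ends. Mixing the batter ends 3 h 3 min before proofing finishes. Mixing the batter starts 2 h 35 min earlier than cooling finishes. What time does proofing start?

9:57 AM

Mixing the batter starts at 9:14 AM − 155 min = 6:39 AM.
Proofing ends at 6:39 AM + 258 min = 10:57 AM.
Mixing the batter ends at 10:57 AM − 183 min = 7:54 AM.
Proofing starts at 7:54 AM + 123 min = 9:57 AM.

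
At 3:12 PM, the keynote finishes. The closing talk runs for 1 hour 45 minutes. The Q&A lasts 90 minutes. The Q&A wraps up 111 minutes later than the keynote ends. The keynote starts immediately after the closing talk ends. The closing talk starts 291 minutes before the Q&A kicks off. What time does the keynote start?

The Q&A ends at 3:12 PM + 111 min = 5:03 PM.
The Q&A starts at 5:03 PM − 90 min = 3:33 PM.
The closing talk starts at 3:33 PM − 291 min = 10:42 AM.
The closing talk ends at 10:42 AM + 105 min = 12:27 PM.
So the keynote starts at 12:27 PM.

12:27 PM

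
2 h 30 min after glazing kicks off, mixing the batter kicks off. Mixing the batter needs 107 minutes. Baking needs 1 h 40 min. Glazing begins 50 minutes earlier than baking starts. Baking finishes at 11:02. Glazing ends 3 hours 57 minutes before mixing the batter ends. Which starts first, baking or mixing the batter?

Baking starts at 11:02 − 100 min = 09:22.
Glazing starts at 09:22 − 50 min = 08:32.
Mixing the batter starts at 08:32 + 150 min = 11:02.
Baking starts at 09:22 and mixing the batter starts at 11:02, so baking is first.

baking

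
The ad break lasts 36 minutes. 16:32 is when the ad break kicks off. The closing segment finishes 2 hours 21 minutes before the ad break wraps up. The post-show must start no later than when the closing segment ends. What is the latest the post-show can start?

The ad break ends at 16:32 + 36 min = 17:08.
The closing segment ends at 17:08 − 141 min = 14:47.
The post-show is bounded by the closing segment, so the latest it can start is 14:47.

14:47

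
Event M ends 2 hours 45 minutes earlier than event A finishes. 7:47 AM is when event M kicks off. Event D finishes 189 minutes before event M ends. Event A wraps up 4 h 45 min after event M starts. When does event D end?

Event A ends at 7:47 AM + 285 min = 12:32 PM.
Event M ends at 12:32 PM − 165 min = 9:47 AM.
Event D ends at 9:47 AM − 189 min = 6:38 AM.

6:38 AM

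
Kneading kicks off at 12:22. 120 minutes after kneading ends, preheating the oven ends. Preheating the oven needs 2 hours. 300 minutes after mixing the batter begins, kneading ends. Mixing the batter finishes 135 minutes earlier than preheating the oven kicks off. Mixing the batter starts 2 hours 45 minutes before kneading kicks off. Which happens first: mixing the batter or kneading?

Mixing the batter starts at 12:22 − 165 min = 09:37.
Mixing the batter starts at 09:37 and kneading starts at 12:22, so mixing the batter is first.

mixing the batter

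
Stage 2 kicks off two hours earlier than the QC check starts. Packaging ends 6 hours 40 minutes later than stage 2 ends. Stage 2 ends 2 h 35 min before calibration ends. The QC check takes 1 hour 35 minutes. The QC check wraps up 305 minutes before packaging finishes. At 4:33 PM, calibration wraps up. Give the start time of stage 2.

11:58 AM

Stage 2 ends at 4:33 PM − 155 min = 1:58 PM.
Packaging ends at 1:58 PM + 400 min = 8:38 PM.
The QC check ends at 8:38 PM − 305 min = 3:33 PM.
The QC check starts at 3:33 PM − 95 min = 1:58 PM.
Stage 2 starts at 1:58 PM − 120 min = 11:58 AM.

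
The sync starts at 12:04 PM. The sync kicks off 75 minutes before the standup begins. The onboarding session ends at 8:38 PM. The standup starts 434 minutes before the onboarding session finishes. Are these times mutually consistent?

No

The standup starts at 8:38 PM − 434 min = 1:24 PM.
The sync starts at 1:24 PM − 75 min = 12:09 PM.
But the sync is also said to start at 12:04 PM — a 5-minute conflict.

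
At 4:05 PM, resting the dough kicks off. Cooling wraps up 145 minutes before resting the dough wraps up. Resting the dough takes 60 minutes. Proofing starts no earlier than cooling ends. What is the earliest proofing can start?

2:40 PM

Resting the dough ends at 4:05 PM + 60 min = 5:05 PM.
Cooling ends at 5:05 PM − 145 min = 2:40 PM.
Proofing is bounded by cooling, so the earliest it can start is 2:40 PM.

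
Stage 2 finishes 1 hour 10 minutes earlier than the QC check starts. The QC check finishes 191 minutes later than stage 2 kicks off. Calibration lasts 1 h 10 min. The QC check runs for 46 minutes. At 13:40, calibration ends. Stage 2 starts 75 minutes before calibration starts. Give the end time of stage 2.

12:30

Calibration starts at 13:40 − 70 min = 12:30.
Stage 2 starts at 12:30 − 75 min = 11:15.
The QC check ends at 11:15 + 191 min = 14:26.
The QC check starts at 14:26 − 46 min = 13:40.
Stage 2 ends at 13:40 − 70 min = 12:30.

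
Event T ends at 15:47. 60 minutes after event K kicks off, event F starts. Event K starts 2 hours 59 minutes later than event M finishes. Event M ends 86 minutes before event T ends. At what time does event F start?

18:20

Event M ends at 15:47 − 86 min = 14:21.
Event K starts at 14:21 + 179 min = 17:20.
Event F starts at 17:20 + 60 min = 18:20.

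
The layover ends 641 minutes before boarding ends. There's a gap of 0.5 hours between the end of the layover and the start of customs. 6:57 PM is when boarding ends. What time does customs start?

8:46 AM

The layover ends at 6:57 PM − 641 min = 8:16 AM.
Customs starts at 8:16 AM + 30 min = 8:46 AM.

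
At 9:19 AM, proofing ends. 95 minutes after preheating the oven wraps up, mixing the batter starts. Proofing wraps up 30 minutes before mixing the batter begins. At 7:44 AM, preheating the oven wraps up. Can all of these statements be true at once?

No

Mixing the batter starts at 7:44 AM + 95 min = 9:19 AM.
Proofing ends at 9:19 AM − 30 min = 8:49 AM.
But proofing is also said to end at 9:19 AM — a 30-minute conflict.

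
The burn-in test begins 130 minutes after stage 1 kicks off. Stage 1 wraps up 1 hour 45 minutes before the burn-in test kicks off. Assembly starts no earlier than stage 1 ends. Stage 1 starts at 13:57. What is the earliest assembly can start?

14:22

The burn-in test starts at 13:57 + 130 min = 16:07.
Stage 1 ends at 16:07 − 105 min = 14:22.
Assembly is bounded by stage 1, so the earliest it can start is 14:22.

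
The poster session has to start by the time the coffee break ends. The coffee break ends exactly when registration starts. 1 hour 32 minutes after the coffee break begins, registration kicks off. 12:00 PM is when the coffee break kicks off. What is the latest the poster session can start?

1:32 PM

Registration starts at 12:00 PM + 92 min = 1:32 PM.
So the coffee break ends at 1:32 PM.
The poster session is bounded by the coffee break, so the latest it can start is 1:32 PM.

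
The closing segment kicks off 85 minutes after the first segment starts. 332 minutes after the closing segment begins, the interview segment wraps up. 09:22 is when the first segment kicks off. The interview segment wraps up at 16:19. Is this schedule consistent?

The closing segment starts at 09:22 + 85 min = 10:47.
The interview segment ends at 10:47 + 332 min = 16:19.
That matches the stated 16:19, so the schedule is consistent.

Yes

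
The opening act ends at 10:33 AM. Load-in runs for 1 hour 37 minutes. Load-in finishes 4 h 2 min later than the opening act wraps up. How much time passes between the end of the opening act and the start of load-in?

2 hours 25 minutes

Load-in ends at 10:33 AM + 242 min = 2:35 PM.
Load-in starts at 2:35 PM − 97 min = 12:58 PM.
From 10:33 AM to 12:58 PM is 2 hours 25 minutes.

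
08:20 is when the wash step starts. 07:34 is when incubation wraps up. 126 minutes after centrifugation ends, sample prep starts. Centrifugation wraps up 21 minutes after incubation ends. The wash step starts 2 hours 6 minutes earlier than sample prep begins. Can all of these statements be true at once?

Centrifugation ends at 07:34 + 21 min = 07:55.
Sample prep starts at 07:55 + 126 min = 10:01.
The wash step starts at 10:01 − 126 min = 07:55.
But the wash step is also said to start at 08:20 — a 25-minute conflict.

No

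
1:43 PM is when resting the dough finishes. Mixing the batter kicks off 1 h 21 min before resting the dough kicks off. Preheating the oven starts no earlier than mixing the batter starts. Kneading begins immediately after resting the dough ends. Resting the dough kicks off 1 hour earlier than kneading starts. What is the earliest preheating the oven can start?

Kneading starts at 1:43 PM.
Resting the dough starts at 1:43 PM − 60 min = 12:43 PM.
Mixing the batter starts at 12:43 PM − 81 min = 11:22 AM.
Preheating the oven is bounded by mixing the batter, so the earliest it can start is 11:22 AM.

11:22 AM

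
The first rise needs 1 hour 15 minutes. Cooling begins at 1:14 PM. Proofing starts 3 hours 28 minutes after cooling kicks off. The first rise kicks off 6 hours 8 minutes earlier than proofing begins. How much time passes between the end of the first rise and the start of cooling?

Proofing starts at 1:14 PM + 208 min = 4:42 PM.
The first rise starts at 4:42 PM − 368 min = 10:34 AM.
The first rise ends at 10:34 AM + 75 min = 11:49 AM.
From 11:49 AM to 1:14 PM is 85 minutes.

85 minutes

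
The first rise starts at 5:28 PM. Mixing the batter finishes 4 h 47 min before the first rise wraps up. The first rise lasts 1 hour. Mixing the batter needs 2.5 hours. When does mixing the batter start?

11:11 AM

The first rise ends at 5:28 PM + 60 min = 6:28 PM.
Mixing the batter ends at 6:28 PM − 287 min = 1:41 PM.
Mixing the batter starts at 1:41 PM − 150 min = 11:11 AM.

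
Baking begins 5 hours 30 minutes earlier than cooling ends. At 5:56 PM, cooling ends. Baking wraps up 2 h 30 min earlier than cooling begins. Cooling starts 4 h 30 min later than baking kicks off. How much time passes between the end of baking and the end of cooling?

Baking starts at 5:56 PM − 330 min = 12:26 PM.
Cooling starts at 12:26 PM + 270 min = 4:56 PM.
Baking ends at 4:56 PM − 150 min = 2:26 PM.
From 2:26 PM to 5:56 PM is 3 hours 30 minutes.

3 hours 30 minutes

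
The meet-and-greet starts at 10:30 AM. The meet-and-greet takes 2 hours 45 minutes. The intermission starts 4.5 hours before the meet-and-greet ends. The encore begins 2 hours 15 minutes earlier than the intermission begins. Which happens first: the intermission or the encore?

The meet-and-greet ends at 10:30 AM + 165 min = 1:15 PM.
The intermission starts at 1:15 PM − 270 min = 8:45 AM.
The encore starts at 8:45 AM − 135 min = 6:30 AM.
The intermission starts at 8:45 AM and the encore starts at 6:30 AM, so the encore is first.

the encore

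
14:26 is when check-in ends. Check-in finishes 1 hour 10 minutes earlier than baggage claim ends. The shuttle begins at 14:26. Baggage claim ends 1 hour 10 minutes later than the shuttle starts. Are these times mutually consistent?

Baggage claim ends at 14:26 + 70 min = 15:36.
Check-in ends at 15:36 − 70 min = 14:26.
That matches the stated 14:26, so the schedule is consistent.

Yes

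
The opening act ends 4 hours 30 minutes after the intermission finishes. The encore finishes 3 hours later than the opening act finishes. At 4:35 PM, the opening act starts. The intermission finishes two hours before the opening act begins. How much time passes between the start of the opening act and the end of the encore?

The intermission ends at 4:35 PM − 120 min = 2:35 PM.
The opening act ends at 2:35 PM + 270 min = 7:05 PM.
The encore ends at 7:05 PM + 180 min = 10:05 PM.
From 4:35 PM to 10:05 PM is 5 hours 30 minutes.

5 hours 30 minutes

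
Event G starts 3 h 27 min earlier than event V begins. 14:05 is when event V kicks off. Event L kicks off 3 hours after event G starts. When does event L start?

Event G starts at 14:05 − 207 min = 10:38.
Event L starts at 10:38 + 180 min = 13:38.

13:38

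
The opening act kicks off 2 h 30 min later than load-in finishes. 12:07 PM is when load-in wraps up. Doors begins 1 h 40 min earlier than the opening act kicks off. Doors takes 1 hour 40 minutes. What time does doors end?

2:37 PM

The opening act starts at 12:07 PM + 150 min = 2:37 PM.
Doors starts at 2:37 PM − 100 min = 12:57 PM.
Doors ends at 12:57 PM + 100 min = 2:37 PM.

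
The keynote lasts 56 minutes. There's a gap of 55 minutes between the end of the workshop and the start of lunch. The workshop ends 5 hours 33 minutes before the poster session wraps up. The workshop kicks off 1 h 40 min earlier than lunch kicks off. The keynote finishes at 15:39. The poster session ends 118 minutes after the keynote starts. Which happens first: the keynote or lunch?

lunch

The keynote starts at 15:39 − 56 min = 14:43.
The poster session ends at 14:43 + 118 min = 16:41.
The workshop ends at 16:41 − 333 min = 11:08.
Lunch starts at 11:08 + 55 min = 12:03.
The keynote starts at 14:43 and lunch starts at 12:03, so lunch is first.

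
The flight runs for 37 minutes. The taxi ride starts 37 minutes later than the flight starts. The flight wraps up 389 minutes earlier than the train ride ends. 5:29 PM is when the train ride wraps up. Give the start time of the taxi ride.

11:00 AM

The flight ends at 5:29 PM − 389 min = 11:00 AM.
The flight starts at 11:00 AM − 37 min = 10:23 AM.
The taxi ride starts at 10:23 AM + 37 min = 11:00 AM.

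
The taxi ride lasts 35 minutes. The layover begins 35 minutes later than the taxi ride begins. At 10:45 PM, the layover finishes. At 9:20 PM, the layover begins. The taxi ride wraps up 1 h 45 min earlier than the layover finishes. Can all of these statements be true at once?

No

The taxi ride ends at 10:45 PM − 105 min = 9:00 PM.
The taxi ride starts at 9:00 PM − 35 min = 8:25 PM.
The layover starts at 8:25 PM + 35 min = 9:00 PM.
But the layover is also said to start at 9:20 PM — a 20-minute conflict.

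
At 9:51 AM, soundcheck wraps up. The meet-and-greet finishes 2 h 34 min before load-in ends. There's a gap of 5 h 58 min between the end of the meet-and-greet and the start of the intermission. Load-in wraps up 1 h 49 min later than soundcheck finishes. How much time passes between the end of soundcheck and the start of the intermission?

5 h 13 min

Load-in ends at 9:51 AM + 109 min = 11:40 AM.
The meet-and-greet ends at 11:40 AM − 154 min = 9:06 AM.
The intermission starts at 9:06 AM + 358 min = 3:04 PM.
From 9:51 AM to 3:04 PM is 5 h 13 min.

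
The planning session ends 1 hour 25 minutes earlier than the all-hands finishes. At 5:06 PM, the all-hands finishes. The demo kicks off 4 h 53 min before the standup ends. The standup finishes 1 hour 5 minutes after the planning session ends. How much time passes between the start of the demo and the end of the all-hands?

The planning session ends at 5:06 PM − 85 min = 3:41 PM.
The standup ends at 3:41 PM + 65 min = 4:46 PM.
The demo starts at 4:46 PM − 293 min = 11:53 AM.
From 11:53 AM to 5:06 PM is 5 hours 13 minutes.

5 hours 13 minutes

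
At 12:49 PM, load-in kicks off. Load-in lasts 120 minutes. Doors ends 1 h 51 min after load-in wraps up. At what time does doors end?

Load-in ends at 12:49 PM + 120 min = 2:49 PM.
Doors ends at 2:49 PM + 111 min = 4:40 PM.

4:40 PM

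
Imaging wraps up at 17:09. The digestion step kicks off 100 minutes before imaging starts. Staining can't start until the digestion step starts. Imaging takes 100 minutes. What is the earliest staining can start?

13:49

Imaging starts at 17:09 − 100 min = 15:29.
The digestion step starts at 15:29 − 100 min = 13:49.
Staining is bounded by the digestion step, so the earliest it can start is 13:49.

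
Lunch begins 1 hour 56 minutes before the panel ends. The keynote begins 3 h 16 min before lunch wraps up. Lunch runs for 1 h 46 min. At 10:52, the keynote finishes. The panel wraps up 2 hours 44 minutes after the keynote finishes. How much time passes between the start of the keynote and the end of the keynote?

42 minutes

The panel ends at 10:52 + 164 min = 13:36.
Lunch starts at 13:36 − 116 min = 11:40.
Lunch ends at 11:40 + 106 min = 13:26.
The keynote starts at 13:26 − 196 min = 10:10.
From 10:10 to 10:52 is 42 minutes.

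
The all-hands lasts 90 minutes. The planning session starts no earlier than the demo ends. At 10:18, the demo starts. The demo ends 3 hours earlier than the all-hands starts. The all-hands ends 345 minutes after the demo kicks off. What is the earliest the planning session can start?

The all-hands ends at 10:18 + 345 min = 16:03.
The all-hands starts at 16:03 − 90 min = 14:33.
The demo ends at 14:33 − 180 min = 11:33.
The planning session is bounded by the demo, so the earliest it can start is 11:33.

11:33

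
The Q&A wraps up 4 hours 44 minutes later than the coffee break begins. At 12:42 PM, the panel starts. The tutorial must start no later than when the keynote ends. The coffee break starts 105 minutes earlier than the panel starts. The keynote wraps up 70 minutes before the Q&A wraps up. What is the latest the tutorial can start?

The coffee break starts at 12:42 PM − 105 min = 10:57 AM.
The Q&A ends at 10:57 AM + 284 min = 3:41 PM.
The keynote ends at 3:41 PM − 70 min = 2:31 PM.
The tutorial is bounded by the keynote, so the latest it can start is 2:31 PM.

2:31 PM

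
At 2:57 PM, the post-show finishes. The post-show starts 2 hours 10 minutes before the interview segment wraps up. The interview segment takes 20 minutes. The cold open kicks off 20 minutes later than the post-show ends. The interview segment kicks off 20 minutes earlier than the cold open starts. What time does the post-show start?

1:07 PM

The cold open starts at 2:57 PM + 20 min = 3:17 PM.
The interview segment starts at 3:17 PM − 20 min = 2:57 PM.
The interview segment ends at 2:57 PM + 20 min = 3:17 PM.
The post-show starts at 3:17 PM − 130 min = 1:07 PM.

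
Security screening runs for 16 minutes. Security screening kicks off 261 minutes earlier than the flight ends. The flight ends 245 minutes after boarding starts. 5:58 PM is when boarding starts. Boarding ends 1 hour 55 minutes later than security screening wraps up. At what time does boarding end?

7:53 PM

The flight ends at 5:58 PM + 245 min = 10:03 PM.
Security screening starts at 10:03 PM − 261 min = 5:42 PM.
Security screening ends at 5:42 PM + 16 min = 5:58 PM.
Boarding ends at 5:58 PM + 115 min = 7:53 PM.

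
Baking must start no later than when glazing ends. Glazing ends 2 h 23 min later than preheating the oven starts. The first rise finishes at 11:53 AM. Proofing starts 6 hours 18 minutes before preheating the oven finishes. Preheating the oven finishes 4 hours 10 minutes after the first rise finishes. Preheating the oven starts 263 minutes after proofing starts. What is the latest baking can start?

4:31 PM

Preheating the oven ends at 11:53 AM + 250 min = 4:03 PM.
Proofing starts at 4:03 PM − 378 min = 9:45 AM.
Preheating the oven starts at 9:45 AM + 263 min = 2:08 PM.
Glazing ends at 2:08 PM + 143 min = 4:31 PM.
Baking is bounded by glazing, so the latest it can start is 4:31 PM.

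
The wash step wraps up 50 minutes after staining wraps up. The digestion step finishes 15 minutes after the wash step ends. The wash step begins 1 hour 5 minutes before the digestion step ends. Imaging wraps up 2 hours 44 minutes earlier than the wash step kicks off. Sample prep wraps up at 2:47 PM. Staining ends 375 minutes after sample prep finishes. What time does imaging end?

6:18 PM

Staining ends at 2:47 PM + 375 min = 9:02 PM.
The wash step ends at 9:02 PM + 50 min = 9:52 PM.
The digestion step ends at 9:52 PM + 15 min = 10:07 PM.
The wash step starts at 10:07 PM − 65 min = 9:02 PM.
Imaging ends at 9:02 PM − 164 min = 6:18 PM.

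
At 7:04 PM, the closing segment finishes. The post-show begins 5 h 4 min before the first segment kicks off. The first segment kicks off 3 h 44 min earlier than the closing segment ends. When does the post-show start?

10:16 AM

The first segment starts at 7:04 PM − 224 min = 3:20 PM.
The post-show starts at 3:20 PM − 304 min = 10:16 AM.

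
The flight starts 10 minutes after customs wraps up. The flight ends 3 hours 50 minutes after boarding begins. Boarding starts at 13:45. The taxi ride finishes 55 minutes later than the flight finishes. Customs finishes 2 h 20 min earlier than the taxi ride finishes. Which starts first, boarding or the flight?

The flight ends at 13:45 + 230 min = 17:35.
The taxi ride ends at 17:35 + 55 min = 18:30.
Customs ends at 18:30 − 140 min = 16:10.
The flight starts at 16:10 + 10 min = 16:20.
Boarding starts at 13:45 and the flight starts at 16:20, so boarding is first.

boarding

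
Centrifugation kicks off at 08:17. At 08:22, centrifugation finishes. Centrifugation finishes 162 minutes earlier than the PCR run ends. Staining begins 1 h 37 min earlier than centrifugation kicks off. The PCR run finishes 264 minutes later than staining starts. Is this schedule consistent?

Staining starts at 08:17 − 97 min = 06:40.
The PCR run ends at 06:40 + 264 min = 11:04.
Centrifugation ends at 11:04 − 162 min = 08:22.
That matches the stated 08:22, so the schedule is consistent.

Yes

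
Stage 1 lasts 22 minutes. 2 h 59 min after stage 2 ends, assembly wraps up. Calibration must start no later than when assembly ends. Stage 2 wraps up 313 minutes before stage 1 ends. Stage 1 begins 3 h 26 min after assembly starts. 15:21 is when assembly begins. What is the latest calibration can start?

Stage 1 starts at 15:21 + 206 min = 18:47.
Stage 1 ends at 18:47 + 22 min = 19:09.
Stage 2 ends at 19:09 − 313 min = 13:56.
Assembly ends at 13:56 + 179 min = 16:55.
Calibration is bounded by assembly, so the latest it can start is 16:55.

16:55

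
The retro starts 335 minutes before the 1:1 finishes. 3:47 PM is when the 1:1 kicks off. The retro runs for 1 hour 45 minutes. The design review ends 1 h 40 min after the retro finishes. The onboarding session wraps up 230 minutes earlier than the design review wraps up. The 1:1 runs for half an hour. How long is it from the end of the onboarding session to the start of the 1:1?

330 minutes

The 1:1 ends at 3:47 PM + 30 min = 4:17 PM.
The retro starts at 4:17 PM − 335 min = 10:42 AM.
The retro ends at 10:42 AM + 105 min = 12:27 PM.
The design review ends at 12:27 PM + 100 min = 2:07 PM.
The onboarding session ends at 2:07 PM − 230 min = 10:17 AM.
From 10:17 AM to 3:47 PM is 330 minutes.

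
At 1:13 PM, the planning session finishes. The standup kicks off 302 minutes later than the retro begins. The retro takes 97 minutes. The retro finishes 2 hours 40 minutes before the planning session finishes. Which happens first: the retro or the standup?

The retro ends at 1:13 PM − 160 min = 10:33 AM.
The retro starts at 10:33 AM − 97 min = 8:56 AM.
The standup starts at 8:56 AM + 302 min = 1:58 PM.
The retro starts at 8:56 AM and the standup starts at 1:58 PM, so the retro is first.

the retro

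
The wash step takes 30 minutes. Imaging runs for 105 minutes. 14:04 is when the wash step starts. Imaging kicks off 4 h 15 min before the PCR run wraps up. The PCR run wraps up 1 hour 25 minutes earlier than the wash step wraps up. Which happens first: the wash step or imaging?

imaging

The wash step ends at 14:04 + 30 min = 14:34.
The PCR run ends at 14:34 − 85 min = 13:09.
Imaging starts at 13:09 − 255 min = 08:54.
The wash step starts at 14:04 and imaging starts at 08:54, so imaging is first.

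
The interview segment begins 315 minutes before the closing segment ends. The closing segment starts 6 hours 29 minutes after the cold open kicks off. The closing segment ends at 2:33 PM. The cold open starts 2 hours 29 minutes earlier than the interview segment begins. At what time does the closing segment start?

The interview segment starts at 2:33 PM − 315 min = 9:18 AM.
The cold open starts at 9:18 AM − 149 min = 6:49 AM.
The closing segment starts at 6:49 AM + 389 min = 1:18 PM.

1:18 PM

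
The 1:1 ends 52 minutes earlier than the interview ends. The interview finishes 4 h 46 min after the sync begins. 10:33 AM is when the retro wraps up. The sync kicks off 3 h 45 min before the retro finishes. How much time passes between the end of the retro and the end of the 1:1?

9 minutes

The sync starts at 10:33 AM − 225 min = 6:48 AM.
The interview ends at 6:48 AM + 286 min = 11:34 AM.
The 1:1 ends at 11:34 AM − 52 min = 10:42 AM.
From 10:33 AM to 10:42 AM is 9 minutes.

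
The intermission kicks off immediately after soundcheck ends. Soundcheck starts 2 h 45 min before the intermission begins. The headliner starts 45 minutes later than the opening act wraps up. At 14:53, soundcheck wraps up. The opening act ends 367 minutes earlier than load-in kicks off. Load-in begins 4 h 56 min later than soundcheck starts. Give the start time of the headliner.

The intermission starts at 14:53.
Soundcheck starts at 14:53 − 165 min = 12:08.
Load-in starts at 12:08 + 296 min = 17:04.
The opening act ends at 17:04 − 367 min = 10:57.
The headliner starts at 10:57 + 45 min = 11:42.

11:42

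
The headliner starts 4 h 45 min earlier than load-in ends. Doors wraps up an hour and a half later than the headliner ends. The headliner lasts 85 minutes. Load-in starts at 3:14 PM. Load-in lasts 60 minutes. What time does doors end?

2:24 PM

Load-in ends at 3:14 PM + 60 min = 4:14 PM.
The headliner starts at 4:14 PM − 285 min = 11:29 AM.
The headliner ends at 11:29 AM + 85 min = 12:54 PM.
Doors ends at 12:54 PM + 90 min = 2:24 PM.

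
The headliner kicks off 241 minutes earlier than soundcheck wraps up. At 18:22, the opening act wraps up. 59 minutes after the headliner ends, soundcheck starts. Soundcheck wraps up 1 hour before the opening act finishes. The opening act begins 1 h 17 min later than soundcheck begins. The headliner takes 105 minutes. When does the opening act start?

17:22

Soundcheck ends at 18:22 − 60 min = 17:22.
The headliner starts at 17:22 − 241 min = 13:21.
The headliner ends at 13:21 + 105 min = 15:06.
Soundcheck starts at 15:06 + 59 min = 16:05.
The opening act starts at 16:05 + 77 min = 17:22.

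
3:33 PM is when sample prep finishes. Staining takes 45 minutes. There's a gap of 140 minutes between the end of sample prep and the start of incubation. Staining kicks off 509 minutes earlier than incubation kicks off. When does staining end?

10:09 AM

Incubation starts at 3:33 PM + 140 min = 5:53 PM.
Staining starts at 5:53 PM − 509 min = 9:24 AM.
Staining ends at 9:24 AM + 45 min = 10:09 AM.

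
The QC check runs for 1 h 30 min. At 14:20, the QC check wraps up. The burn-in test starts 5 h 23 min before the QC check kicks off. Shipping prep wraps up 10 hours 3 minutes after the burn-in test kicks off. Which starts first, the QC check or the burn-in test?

The QC check starts at 14:20 − 90 min = 12:50.
The burn-in test starts at 12:50 − 323 min = 07:27.
The QC check starts at 12:50 and the burn-in test starts at 07:27, so the burn-in test is first.

the burn-in test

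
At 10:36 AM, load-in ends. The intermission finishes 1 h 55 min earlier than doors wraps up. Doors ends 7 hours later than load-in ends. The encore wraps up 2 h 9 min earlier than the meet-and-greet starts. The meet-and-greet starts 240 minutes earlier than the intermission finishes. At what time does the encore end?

Doors ends at 10:36 AM + 420 min = 5:36 PM.
The intermission ends at 5:36 PM − 115 min = 3:41 PM.
The meet-and-greet starts at 3:41 PM − 240 min = 11:41 AM.
The encore ends at 11:41 AM − 129 min = 9:32 AM.

9:32 AM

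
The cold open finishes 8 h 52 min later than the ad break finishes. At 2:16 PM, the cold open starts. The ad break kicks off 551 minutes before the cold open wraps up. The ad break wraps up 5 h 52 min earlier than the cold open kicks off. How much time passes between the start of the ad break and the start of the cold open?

The ad break ends at 2:16 PM − 352 min = 8:24 AM.
The cold open ends at 8:24 AM + 532 min = 5:16 PM.
The ad break starts at 5:16 PM − 551 min = 8:05 AM.
From 8:05 AM to 2:16 PM is 6 hours 11 minutes.

6 hours 11 minutes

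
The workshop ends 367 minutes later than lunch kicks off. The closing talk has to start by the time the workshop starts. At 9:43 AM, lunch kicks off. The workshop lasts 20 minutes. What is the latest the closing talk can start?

3:30 PM

The workshop ends at 9:43 AM + 367 min = 3:50 PM.
The workshop starts at 3:50 PM − 20 min = 3:30 PM.
The closing talk is bounded by the workshop, so the latest it can start is 3:30 PM.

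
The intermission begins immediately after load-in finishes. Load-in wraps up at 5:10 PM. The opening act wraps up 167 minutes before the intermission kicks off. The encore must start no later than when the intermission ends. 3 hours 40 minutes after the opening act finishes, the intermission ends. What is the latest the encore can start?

6:03 PM

The intermission starts at 5:10 PM.
The opening act ends at 5:10 PM − 167 min = 2:23 PM.
The intermission ends at 2:23 PM + 220 min = 6:03 PM.
The encore is bounded by the intermission, so the latest it can start is 6:03 PM.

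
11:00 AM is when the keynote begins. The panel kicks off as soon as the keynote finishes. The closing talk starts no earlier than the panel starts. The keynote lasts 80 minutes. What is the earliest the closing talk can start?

The keynote ends at 11:00 AM + 80 min = 12:20 PM.
So the panel starts at 12:20 PM.
The closing talk is bounded by the panel, so the earliest it can start is 12:20 PM.

12:20 PM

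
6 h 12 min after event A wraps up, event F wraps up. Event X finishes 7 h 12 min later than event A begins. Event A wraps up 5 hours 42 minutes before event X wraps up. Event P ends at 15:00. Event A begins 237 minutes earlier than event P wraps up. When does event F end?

18:45

Event A starts at 15:00 − 237 min = 11:03.
Event X ends at 11:03 + 432 min = 18:15.
Event A ends at 18:15 − 342 min = 12:33.
Event F ends at 12:33 + 372 min = 18:45.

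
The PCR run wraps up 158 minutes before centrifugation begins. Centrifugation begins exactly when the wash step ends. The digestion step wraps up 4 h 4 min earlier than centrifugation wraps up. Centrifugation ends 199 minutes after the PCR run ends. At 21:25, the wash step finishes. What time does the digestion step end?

18:02

Centrifugation starts at 21:25.
The PCR run ends at 21:25 − 158 min = 18:47.
Centrifugation ends at 18:47 + 199 min = 22:06.
The digestion step ends at 22:06 − 244 min = 18:02.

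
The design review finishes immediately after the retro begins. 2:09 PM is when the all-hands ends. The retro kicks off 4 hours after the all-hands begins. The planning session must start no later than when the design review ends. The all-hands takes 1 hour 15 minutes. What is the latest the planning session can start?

The all-hands starts at 2:09 PM − 75 min = 12:54 PM.
The retro starts at 12:54 PM + 240 min = 4:54 PM.
So the design review ends at 4:54 PM.
The planning session is bounded by the design review, so the latest it can start is 4:54 PM.

4:54 PM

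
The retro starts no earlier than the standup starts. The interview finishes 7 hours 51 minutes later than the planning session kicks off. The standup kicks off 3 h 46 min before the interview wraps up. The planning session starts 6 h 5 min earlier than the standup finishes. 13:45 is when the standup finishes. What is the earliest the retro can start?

The planning session starts at 13:45 − 365 min = 07:40.
The interview ends at 07:40 + 471 min = 15:31.
The standup starts at 15:31 − 226 min = 11:45.
The retro is bounded by the standup, so the earliest it can start is 11:45.

11:45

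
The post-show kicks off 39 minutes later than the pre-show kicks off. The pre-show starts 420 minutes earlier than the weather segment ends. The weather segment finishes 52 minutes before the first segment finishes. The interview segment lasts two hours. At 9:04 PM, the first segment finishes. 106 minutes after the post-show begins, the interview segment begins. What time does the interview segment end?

The weather segment ends at 9:04 PM − 52 min = 8:12 PM.
The pre-show starts at 8:12 PM − 420 min = 1:12 PM.
The post-show starts at 1:12 PM + 39 min = 1:51 PM.
The interview segment starts at 1:51 PM + 106 min = 3:37 PM.
The interview segment ends at 3:37 PM + 120 min = 5:37 PM.

5:37 PM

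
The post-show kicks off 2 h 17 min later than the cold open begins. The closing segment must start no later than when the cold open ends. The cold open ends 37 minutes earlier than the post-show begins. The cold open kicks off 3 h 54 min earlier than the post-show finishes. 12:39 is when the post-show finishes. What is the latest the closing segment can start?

The cold open starts at 12:39 − 234 min = 08:45.
The post-show starts at 08:45 + 137 min = 11:02.
The cold open ends at 11:02 − 37 min = 10:25.
The closing segment is bounded by the cold open, so the latest it can start is 10:25.

10:25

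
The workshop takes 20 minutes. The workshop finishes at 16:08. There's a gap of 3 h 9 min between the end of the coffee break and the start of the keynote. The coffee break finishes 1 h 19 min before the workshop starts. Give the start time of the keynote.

The workshop starts at 16:08 − 20 min = 15:48.
The coffee break ends at 15:48 − 79 min = 14:29.
The keynote starts at 14:29 + 189 min = 17:38.

17:38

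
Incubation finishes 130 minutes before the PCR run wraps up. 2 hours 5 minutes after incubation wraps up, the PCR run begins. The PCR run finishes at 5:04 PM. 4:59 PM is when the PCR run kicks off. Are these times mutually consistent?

Incubation ends at 5:04 PM − 130 min = 2:54 PM.
The PCR run starts at 2:54 PM + 125 min = 4:59 PM.
That matches the stated 4:59 PM, so the schedule is consistent.

Yes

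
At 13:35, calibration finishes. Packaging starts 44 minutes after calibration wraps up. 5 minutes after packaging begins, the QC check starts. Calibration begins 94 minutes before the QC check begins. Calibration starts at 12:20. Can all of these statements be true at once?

Packaging starts at 13:35 + 44 min = 14:19.
The QC check starts at 14:19 + 5 min = 14:24.
Calibration starts at 14:24 − 94 min = 12:50.
But calibration is also said to start at 12:20 — a 30-minute conflict.

No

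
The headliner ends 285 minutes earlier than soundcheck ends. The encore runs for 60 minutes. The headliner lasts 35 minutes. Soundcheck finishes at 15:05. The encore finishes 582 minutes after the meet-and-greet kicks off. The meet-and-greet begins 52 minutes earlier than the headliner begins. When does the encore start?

17:35

The headliner ends at 15:05 − 285 min = 10:20.
The headliner starts at 10:20 − 35 min = 09:45.
The meet-and-greet starts at 09:45 − 52 min = 08:53.
The encore ends at 08:53 + 582 min = 18:35.
The encore starts at 18:35 − 60 min = 17:35.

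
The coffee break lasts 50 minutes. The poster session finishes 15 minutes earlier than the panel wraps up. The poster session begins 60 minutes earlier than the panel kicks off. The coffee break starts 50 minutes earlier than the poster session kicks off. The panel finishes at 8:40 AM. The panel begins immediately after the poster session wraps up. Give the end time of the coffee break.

The poster session ends at 8:40 AM − 15 min = 8:25 AM.
So the panel starts at 8:25 AM.
The poster session starts at 8:25 AM − 60 min = 7:25 AM.
The coffee break starts at 7:25 AM − 50 min = 6:35 AM.
The coffee break ends at 6:35 AM + 50 min = 7:25 AM.

7:25 AM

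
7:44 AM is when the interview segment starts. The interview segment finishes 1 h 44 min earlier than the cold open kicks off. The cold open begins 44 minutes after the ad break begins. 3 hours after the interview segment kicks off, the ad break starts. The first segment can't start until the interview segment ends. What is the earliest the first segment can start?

The ad break starts at 7:44 AM + 180 min = 10:44 AM.
The cold open starts at 10:44 AM + 44 min = 11:28 AM.
The interview segment ends at 11:28 AM − 104 min = 9:44 AM.
The first segment is bounded by the interview segment, so the earliest it can start is 9:44 AM.

9:44 AM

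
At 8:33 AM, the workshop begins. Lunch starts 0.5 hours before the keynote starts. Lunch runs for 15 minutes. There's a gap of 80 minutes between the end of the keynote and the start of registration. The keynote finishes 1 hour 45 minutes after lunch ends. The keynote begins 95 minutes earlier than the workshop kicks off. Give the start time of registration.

The keynote starts at 8:33 AM − 95 min = 6:58 AM.
Lunch starts at 6:58 AM − 30 min = 6:28 AM.
Lunch ends at 6:28 AM + 15 min = 6:43 AM.
The keynote ends at 6:43 AM + 105 min = 8:28 AM.
Registration starts at 8:28 AM + 80 min = 9:48 AM.

9:48 AM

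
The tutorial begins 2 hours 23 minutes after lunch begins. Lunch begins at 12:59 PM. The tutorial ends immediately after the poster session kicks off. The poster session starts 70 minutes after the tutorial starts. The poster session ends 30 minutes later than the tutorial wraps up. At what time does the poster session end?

5:02 PM

The tutorial starts at 12:59 PM + 143 min = 3:22 PM.
The poster session starts at 3:22 PM + 70 min = 4:32 PM.
So the tutorial ends at 4:32 PM.
The poster session ends at 4:32 PM + 30 min = 5:02 PM.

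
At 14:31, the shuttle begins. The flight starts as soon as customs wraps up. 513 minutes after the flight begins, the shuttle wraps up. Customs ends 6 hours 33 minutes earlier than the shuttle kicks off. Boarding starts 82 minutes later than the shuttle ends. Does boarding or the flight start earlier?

Customs ends at 14:31 − 393 min = 07:58.
So the flight starts at 07:58.
The shuttle ends at 07:58 + 513 min = 16:31.
Boarding starts at 16:31 + 82 min = 17:53.
Boarding starts at 17:53 and the flight starts at 07:58, so the flight is first.

the flight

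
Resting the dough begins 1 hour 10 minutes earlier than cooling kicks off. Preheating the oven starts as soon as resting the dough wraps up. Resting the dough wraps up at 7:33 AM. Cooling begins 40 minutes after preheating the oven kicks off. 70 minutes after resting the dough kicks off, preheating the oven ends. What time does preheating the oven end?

8:13 AM

Preheating the oven starts at 7:33 AM.
Cooling starts at 7:33 AM + 40 min = 8:13 AM.
Resting the dough starts at 8:13 AM − 70 min = 7:03 AM.
Preheating the oven ends at 7:03 AM + 70 min = 8:13 AM.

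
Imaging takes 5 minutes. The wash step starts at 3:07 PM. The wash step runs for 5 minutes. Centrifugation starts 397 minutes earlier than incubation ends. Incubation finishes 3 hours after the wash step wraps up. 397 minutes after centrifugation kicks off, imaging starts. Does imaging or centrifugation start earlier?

centrifugation

The wash step ends at 3:07 PM + 5 min = 3:12 PM.
Incubation ends at 3:12 PM + 180 min = 6:12 PM.
Centrifugation starts at 6:12 PM − 397 min = 11:35 AM.
Imaging starts at 11:35 AM + 397 min = 6:12 PM.
Imaging starts at 6:12 PM and centrifugation starts at 11:35 AM, so centrifugation is first.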